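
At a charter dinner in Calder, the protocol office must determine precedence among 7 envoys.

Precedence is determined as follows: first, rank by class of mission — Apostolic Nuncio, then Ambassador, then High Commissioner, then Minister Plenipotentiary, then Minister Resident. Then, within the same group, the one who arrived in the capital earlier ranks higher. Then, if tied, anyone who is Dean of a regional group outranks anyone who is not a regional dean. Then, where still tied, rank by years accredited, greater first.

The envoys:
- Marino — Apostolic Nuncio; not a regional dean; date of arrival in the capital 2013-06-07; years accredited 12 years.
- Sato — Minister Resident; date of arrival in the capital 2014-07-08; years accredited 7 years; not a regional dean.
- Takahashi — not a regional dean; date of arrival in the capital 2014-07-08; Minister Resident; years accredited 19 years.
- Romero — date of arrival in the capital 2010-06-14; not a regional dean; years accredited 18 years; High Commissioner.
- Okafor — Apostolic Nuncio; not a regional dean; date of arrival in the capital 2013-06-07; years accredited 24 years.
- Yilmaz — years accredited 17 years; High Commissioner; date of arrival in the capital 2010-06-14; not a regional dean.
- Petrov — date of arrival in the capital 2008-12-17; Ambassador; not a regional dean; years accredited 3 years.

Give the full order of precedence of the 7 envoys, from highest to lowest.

By class of mission: Okafor and Marino (Apostolic Nuncio); then Petrov (Ambassador); then Romero and Yilmaz (High Commissioner); then Takahashi and Sato (Minister Resident).
Okafor and Marino both have date of arrival in the capital 2013-06-07, so the next rule applies.
Okafor and Marino are each not a regional dean, so the next rule applies.
Among Okafor and Marino, by years accredited (higher first): Okafor (24 years) before Marino (12 years).
Romero and Yilmaz both have date of arrival in the capital 2010-06-14, so the next rule applies.
Romero and Yilmaz are each not a regional dean, so the next rule applies.
Among Romero and Yilmaz, by years accredited (higher first): Romero (18 years) before Yilmaz (17 years).
Takahashi and Sato both have date of arrival in the capital 2014-07-08, so the next rule applies.
Takahashi and Sato are each not a regional dean, so the next rule applies.
Among Takahashi and Sato, by years accredited (higher first): Takahashi (19 years) before Sato (7 years).
Full order: Okafor, Marino, Petrov, Romero, Yilmaz, Takahashi, Sato.

Okafor, Marino, Petrov, Romero, Yilmaz, Takahashi, Sato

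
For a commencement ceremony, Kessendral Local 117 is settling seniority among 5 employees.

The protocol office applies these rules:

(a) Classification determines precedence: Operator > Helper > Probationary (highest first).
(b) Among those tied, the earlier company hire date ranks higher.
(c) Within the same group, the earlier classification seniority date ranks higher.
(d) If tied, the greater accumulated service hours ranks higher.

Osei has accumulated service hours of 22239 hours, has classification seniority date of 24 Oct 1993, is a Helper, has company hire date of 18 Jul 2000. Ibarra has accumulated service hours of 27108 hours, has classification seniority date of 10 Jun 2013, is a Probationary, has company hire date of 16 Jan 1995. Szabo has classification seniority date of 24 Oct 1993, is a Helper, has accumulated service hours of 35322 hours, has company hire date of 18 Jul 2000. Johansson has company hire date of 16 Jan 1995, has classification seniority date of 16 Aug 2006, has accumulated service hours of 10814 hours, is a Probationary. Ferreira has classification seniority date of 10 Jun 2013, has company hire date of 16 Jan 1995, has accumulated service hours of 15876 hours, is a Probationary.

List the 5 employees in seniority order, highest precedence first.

By classification: Szabo and Osei (Helper); then Johansson, Ibarra and Ferreira (Probationary).
Szabo and Osei both have company hire date 18 Jul 2000, so the next rule applies.
Szabo and Osei both have classification seniority date 24 Oct 1993, so the next rule applies.
Among Szabo and Osei, by accumulated service hours (higher first): Szabo (35322 hours) before Osei (22239 hours).
Johansson, Ibarra and Ferreira all have company hire date 16 Jan 1995, so the next rule applies.
Among Johansson, Ibarra and Ferreira, by classification seniority date (earlier first): Johansson (16 Aug 2006) before Ibarra and Ferreira (10 Jun 2013).
Among Ibarra and Ferreira, by accumulated service hours (higher first): Ibarra (27108 hours) before Ferreira (15876 hours).
Full order: Szabo, Osei, Johansson, Ibarra, Ferreira.

Szabo, Osei, Johansson, Ibarra, Ferreira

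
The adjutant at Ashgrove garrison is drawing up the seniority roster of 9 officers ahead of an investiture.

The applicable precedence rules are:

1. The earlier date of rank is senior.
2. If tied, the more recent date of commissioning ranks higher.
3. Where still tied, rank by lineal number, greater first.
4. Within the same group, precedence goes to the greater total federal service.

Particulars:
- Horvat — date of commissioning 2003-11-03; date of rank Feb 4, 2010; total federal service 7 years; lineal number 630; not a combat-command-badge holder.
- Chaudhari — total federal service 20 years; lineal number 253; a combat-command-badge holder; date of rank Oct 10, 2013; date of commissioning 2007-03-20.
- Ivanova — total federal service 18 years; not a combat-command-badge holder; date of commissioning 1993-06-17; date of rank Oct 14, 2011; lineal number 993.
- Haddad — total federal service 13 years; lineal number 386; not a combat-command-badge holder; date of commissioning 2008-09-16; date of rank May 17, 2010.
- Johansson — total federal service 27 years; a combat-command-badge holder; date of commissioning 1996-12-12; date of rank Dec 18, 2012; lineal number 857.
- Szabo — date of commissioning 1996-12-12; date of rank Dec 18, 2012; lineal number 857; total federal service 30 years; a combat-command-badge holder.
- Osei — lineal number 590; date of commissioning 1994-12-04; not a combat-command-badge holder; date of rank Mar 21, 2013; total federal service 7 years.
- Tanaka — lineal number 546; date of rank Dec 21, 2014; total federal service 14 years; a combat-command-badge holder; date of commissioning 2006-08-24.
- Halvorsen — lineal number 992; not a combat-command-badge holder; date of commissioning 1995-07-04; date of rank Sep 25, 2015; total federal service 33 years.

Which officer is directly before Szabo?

Ivanova

By date of rank (earlier first): Horvat (Feb 4, 2010); then Haddad (May 17, 2010); then Ivanova (Oct 14, 2011); then Szabo and Johansson (both Dec 18, 2012); then Osei (Mar 21, 2013); then Chaudhari (Oct 10, 2013); then Tanaka (Dec 21, 2014); then Halvorsen (Sep 25, 2015).
Szabo and Johansson both have date of commissioning 1996-12-12, so the next rule applies.
Szabo and Johansson both have lineal number 857, so the next rule applies.
Among Szabo and Johansson, by total federal service (higher first): Szabo (30 years) before Johansson (27 years).
Order: Horvat, Haddad, Ivanova, Szabo, Johansson, Osei, Chaudhari, Tanaka, Halvorsen.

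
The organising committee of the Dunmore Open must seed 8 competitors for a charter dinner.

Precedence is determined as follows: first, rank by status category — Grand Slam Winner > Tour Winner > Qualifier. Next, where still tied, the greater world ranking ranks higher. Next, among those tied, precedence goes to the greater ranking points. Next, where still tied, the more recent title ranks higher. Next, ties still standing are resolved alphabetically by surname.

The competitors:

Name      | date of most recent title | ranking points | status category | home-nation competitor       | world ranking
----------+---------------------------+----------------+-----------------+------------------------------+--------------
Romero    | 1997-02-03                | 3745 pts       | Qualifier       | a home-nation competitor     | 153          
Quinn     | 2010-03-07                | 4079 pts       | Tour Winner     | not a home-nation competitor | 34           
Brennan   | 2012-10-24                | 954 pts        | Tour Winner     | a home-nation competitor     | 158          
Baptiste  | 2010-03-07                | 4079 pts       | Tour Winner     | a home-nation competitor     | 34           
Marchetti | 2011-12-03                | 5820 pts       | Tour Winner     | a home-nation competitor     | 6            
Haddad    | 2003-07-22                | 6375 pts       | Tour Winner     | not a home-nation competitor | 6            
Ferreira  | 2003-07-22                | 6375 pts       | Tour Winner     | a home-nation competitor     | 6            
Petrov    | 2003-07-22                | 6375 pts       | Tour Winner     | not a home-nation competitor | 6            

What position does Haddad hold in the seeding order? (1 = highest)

By status category: Brennan, Baptiste, Quinn, Ferreira, Haddad, Petrov and Marchetti (Tour Winner); then Romero (Qualifier).
Among Brennan, Baptiste, Quinn, Ferreira, Haddad, Petrov and Marchetti, by world ranking (higher first): Brennan (158) before Baptiste and Quinn (34) before Ferreira, Haddad, Petrov and Marchetti (6).
Baptiste and Quinn both have ranking points 4079 pts, so the next rule applies.
Baptiste and Quinn both have date of most recent title 2010-03-07, so the next rule applies.
Among Baptiste and Quinn, alphabetically by surname: Baptiste before Quinn.
Among Ferreira, Haddad, Petrov and Marchetti, by ranking points (higher first): Ferreira, Haddad and Petrov (6375 pts) before Marchetti (5820 pts).
Ferreira, Haddad and Petrov all have date of most recent title 2003-07-22, so the next rule applies.
Among Ferreira, Haddad and Petrov, alphabetically by surname: Ferreira before Haddad before Petrov.
Order: Brennan, Baptiste, Quinn, Ferreira, Haddad, Petrov, Marchetti, Romero. So position 5.

5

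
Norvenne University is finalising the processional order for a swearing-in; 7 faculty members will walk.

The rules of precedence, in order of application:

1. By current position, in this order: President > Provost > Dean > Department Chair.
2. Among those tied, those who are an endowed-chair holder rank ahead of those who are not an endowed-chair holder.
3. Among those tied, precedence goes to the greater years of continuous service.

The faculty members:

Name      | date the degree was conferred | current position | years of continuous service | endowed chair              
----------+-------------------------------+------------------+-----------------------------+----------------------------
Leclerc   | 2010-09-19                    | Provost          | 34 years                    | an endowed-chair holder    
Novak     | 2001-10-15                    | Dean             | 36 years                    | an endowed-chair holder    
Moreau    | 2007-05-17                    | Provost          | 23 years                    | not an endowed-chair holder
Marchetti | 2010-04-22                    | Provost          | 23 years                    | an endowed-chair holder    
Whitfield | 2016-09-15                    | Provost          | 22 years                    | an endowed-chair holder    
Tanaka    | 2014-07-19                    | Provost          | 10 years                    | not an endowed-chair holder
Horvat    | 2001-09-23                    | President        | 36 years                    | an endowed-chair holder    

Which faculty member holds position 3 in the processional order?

By current position: Horvat (President); then Leclerc, Marchetti, Whitfield, Moreau and Tanaka (Provost); then Novak (Dean).
Among Leclerc, Marchetti, Whitfield, Moreau and Tanaka, an endowed-chair holder before not an endowed-chair holder: Leclerc, Marchetti and Whitfield (an endowed-chair holder) before Moreau and Tanaka (not an endowed-chair holder).
Among Leclerc, Marchetti and Whitfield, by years of continuous service (higher first): Leclerc (34 years) before Marchetti (23 years) before Whitfield (22 years).
Among Moreau and Tanaka, by years of continuous service (higher first): Moreau (23 years) before Tanaka (10 years).
Order: Horvat, Leclerc, Marchetti, Whitfield, Moreau, Tanaka, Novak.

Marchetti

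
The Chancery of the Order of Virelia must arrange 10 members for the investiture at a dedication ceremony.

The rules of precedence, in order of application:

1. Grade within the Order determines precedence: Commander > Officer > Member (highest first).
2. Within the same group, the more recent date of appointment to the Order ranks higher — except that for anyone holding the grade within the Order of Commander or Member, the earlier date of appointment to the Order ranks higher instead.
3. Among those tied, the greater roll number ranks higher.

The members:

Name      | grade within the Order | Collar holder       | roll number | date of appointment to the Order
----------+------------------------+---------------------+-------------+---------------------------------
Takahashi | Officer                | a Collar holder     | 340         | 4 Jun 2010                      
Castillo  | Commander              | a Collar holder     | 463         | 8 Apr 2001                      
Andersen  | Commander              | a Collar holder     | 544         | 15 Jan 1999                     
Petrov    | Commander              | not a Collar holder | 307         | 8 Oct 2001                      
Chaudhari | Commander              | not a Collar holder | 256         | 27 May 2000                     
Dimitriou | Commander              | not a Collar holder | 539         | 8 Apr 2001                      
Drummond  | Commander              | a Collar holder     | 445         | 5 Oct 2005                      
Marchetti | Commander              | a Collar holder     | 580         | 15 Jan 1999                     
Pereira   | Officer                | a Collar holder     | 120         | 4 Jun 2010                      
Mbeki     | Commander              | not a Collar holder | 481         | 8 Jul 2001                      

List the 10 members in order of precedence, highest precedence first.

Marchetti, Andersen, Chaudhari, Dimitriou, Castillo, Mbeki, Petrov, Drummond, Takahashi, Pereira

By grade within the Order: Marchetti, Andersen, Chaudhari, Dimitriou, Castillo, Mbeki, Petrov and Drummond (Commander); then Takahashi and Pereira (Officer).
Among Marchetti, Andersen, Chaudhari, Dimitriou, Castillo, Mbeki, Petrov and Drummond, by date of appointment to the Order (earlier first) (reversed rule for this group): Marchetti and Andersen (15 Jan 1999) before Chaudhari (27 May 2000) before Dimitriou and Castillo (8 Apr 2001) before Mbeki (8 Jul 2001) before Petrov (8 Oct 2001) before Drummond (5 Oct 2005).
Among Marchetti and Andersen, by roll number (higher first): Marchetti (580) before Andersen (544).
Among Dimitriou and Castillo, by roll number (higher first): Dimitriou (539) before Castillo (463).
Takahashi and Pereira both have date of appointment to the Order 4 Jun 2010, so the next rule applies.
Among Takahashi and Pereira, by roll number (higher first): Takahashi (340) before Pereira (120).
Full order: Marchetti, Andersen, Chaudhari, Dimitriou, Castillo, Mbeki, Petrov, Drummond, Takahashi, Pereira.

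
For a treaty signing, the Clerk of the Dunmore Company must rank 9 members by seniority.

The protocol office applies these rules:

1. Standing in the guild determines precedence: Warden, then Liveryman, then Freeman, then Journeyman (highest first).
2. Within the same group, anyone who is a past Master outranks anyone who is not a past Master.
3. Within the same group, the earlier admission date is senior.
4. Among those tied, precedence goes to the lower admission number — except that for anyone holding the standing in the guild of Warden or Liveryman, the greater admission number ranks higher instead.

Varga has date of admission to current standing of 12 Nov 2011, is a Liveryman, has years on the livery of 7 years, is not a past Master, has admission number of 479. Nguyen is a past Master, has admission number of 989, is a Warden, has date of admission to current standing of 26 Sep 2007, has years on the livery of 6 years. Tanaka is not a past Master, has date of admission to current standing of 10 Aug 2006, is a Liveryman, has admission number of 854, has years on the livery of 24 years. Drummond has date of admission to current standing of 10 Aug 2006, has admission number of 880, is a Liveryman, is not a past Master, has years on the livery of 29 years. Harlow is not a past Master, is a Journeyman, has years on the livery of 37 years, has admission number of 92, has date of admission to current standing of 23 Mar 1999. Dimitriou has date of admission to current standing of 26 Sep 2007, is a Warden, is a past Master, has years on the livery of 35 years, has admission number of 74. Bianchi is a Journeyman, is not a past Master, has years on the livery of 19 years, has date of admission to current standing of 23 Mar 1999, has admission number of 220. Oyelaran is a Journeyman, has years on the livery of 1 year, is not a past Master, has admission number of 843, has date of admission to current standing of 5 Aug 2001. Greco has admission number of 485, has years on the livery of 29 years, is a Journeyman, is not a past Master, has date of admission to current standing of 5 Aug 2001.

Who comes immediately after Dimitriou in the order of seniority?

By standing in the guild: Nguyen and Dimitriou (Warden); then Drummond, Tanaka and Varga (Liveryman); then Harlow, Bianchi, Greco and Oyelaran (Journeyman).
Nguyen and Dimitriou are each a past Master, so the next rule applies.
Nguyen and Dimitriou both have date of admission to current standing 26 Sep 2007, so the next rule applies.
Among Nguyen and Dimitriou, by admission number (higher first) (reversed rule for this group): Nguyen (989) before Dimitriou (74).
Drummond, Tanaka and Varga are each not a past Master, so the next rule applies.
Among Drummond, Tanaka and Varga, by date of admission to current standing (earlier first): Drummond and Tanaka (10 Aug 2006) before Varga (12 Nov 2011).
Among Drummond and Tanaka, by admission number (higher first) (reversed rule for this group): Drummond (880) before Tanaka (854).
Harlow, Bianchi, Greco and Oyelaran are each not a past Master, so the next rule applies.
Among Harlow, Bianchi, Greco and Oyelaran, by date of admission to current standing (earlier first): Harlow and Bianchi (23 Mar 1999) before Greco and Oyelaran (5 Aug 2001).
Among Harlow and Bianchi, by admission number (lower first): Harlow (92) before Bianchi (220).
Among Greco and Oyelaran, by admission number (lower first): Greco (485) before Oyelaran (843).
Order: Nguyen, Dimitriou, Drummond, Tanaka, Varga, Harlow, Bianchi, Greco, Oyelaran.

Drummond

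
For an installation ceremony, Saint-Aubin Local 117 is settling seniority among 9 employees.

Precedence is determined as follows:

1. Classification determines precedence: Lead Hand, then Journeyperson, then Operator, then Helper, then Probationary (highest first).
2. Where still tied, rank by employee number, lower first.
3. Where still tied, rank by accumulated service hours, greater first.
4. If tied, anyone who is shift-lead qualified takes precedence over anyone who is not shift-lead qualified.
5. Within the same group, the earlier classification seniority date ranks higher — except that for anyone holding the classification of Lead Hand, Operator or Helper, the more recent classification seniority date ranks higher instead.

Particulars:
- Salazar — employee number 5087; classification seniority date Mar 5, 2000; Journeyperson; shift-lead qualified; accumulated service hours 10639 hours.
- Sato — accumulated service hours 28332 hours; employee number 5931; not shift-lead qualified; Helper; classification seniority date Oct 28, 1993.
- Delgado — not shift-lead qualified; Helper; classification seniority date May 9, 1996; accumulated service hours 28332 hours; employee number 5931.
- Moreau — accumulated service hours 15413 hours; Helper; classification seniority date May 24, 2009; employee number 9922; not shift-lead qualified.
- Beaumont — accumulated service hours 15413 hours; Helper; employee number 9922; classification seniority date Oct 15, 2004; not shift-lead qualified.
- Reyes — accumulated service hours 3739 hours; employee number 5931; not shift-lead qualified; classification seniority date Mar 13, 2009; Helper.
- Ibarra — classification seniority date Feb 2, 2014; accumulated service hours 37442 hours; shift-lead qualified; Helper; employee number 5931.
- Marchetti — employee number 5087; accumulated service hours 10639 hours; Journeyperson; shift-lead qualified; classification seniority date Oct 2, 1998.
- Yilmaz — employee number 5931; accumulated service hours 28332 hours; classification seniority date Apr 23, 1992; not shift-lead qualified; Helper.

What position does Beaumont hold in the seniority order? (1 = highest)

9

By classification: Marchetti and Salazar (Journeyperson); then Ibarra, Delgado, Sato, Yilmaz, Reyes, Moreau and Beaumont (Helper).
Marchetti and Salazar both have employee number 5087, so the next rule applies.
Marchetti and Salazar both have accumulated service hours 10639 hours, so the next rule applies.
Marchetti and Salazar are each shift-lead qualified, so the next rule applies.
Among Marchetti and Salazar, by classification seniority date (earlier first): Marchetti (Oct 2, 1998) before Salazar (Mar 5, 2000).
Among Ibarra, Delgado, Sato, Yilmaz, Reyes, Moreau and Beaumont, by employee number (lower first): Ibarra, Delgado, Sato, Yilmaz and Reyes (5931) before Moreau and Beaumont (9922).
Among Ibarra, Delgado, Sato, Yilmaz and Reyes, by accumulated service hours (higher first): Ibarra (37442 hours) before Delgado, Sato and Yilmaz (28332 hours) before Reyes (3739 hours).
Delgado, Sato and Yilmaz are each not shift-lead qualified, so the next rule applies.
Among Delgado, Sato and Yilmaz, by classification seniority date (later first) (reversed rule for this group): Delgado (May 9, 1996) before Sato (Oct 28, 1993) before Yilmaz (Apr 23, 1992).
Moreau and Beaumont both have accumulated service hours 15413 hours, so the next rule applies.
Moreau and Beaumont are each not shift-lead qualified, so the next rule applies.
Among Moreau and Beaumont, by classification seniority date (later first) (reversed rule for this group): Moreau (May 24, 2009) before Beaumont (Oct 15, 2004).
Order: Marchetti, Salazar, Ibarra, Delgado, Sato, Yilmaz, Reyes, Moreau, Beaumont. So position 9.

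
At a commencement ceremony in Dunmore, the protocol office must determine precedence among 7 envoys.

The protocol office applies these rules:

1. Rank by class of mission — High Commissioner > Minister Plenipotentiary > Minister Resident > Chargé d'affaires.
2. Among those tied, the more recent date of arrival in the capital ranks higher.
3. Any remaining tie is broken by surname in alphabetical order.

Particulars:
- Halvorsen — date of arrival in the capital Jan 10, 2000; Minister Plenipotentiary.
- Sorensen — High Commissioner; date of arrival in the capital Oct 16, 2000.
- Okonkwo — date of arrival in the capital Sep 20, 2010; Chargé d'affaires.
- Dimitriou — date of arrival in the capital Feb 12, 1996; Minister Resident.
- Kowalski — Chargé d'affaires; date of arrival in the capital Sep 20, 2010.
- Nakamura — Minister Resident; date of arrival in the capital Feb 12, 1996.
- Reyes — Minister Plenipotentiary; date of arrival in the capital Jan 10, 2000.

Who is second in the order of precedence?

By class of mission: Sorensen (High Commissioner); then Halvorsen and Reyes (Minister Plenipotentiary); then Dimitriou and Nakamura (Minister Resident); then Kowalski and Okonkwo (Chargé d'affaires).
Halvorsen and Reyes both have date of arrival in the capital Jan 10, 2000, so the next rule applies.
Among Halvorsen and Reyes, alphabetically by surname: Halvorsen before Reyes.
Dimitriou and Nakamura both have date of arrival in the capital Feb 12, 1996, so the next rule applies.
Among Dimitriou and Nakamura, alphabetically by surname: Dimitriou before Nakamura.
Kowalski and Okonkwo both have date of arrival in the capital Sep 20, 2010, so the next rule applies.
Among Kowalski and Okonkwo, alphabetically by surname: Kowalski before Okonkwo.
Order: Sorensen, Halvorsen, Reyes, Dimitriou, Nakamura, Kowalski, Okonkwo.

Halvorsen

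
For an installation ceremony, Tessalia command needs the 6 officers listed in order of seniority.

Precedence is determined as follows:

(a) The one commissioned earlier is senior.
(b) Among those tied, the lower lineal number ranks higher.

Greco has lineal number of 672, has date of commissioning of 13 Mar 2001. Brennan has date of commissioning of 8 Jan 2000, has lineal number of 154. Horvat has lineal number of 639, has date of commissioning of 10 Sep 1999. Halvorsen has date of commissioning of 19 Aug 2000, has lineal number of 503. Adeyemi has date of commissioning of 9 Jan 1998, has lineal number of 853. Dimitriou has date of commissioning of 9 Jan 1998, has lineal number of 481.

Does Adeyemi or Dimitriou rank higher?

Dimitriou

By date of commissioning (earlier first): Dimitriou and Adeyemi (both 9 Jan 1998); then Horvat (10 Sep 1999); then Brennan (8 Jan 2000); then Halvorsen (19 Aug 2000); then Greco (13 Mar 2001).
Among Dimitriou and Adeyemi, by lineal number (lower first): Dimitriou (481) before Adeyemi (853).
So Dimitriou takes precedence.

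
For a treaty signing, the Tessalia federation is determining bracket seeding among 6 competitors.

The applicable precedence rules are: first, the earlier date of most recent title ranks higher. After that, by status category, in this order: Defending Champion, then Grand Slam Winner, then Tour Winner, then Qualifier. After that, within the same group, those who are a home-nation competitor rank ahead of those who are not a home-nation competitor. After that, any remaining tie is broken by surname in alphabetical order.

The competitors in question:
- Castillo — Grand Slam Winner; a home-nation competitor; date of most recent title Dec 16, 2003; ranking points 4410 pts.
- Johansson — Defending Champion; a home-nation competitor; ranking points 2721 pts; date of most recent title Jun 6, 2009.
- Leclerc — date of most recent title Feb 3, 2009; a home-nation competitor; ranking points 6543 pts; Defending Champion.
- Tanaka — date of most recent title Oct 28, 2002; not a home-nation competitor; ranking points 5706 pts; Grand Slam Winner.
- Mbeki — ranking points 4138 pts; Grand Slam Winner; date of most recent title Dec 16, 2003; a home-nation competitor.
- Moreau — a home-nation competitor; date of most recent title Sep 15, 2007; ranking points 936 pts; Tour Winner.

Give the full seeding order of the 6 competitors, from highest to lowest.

Tanaka, Castillo, Mbeki, Moreau, Leclerc, Johansson

By date of most recent title (earlier first): Tanaka (Oct 28, 2002); then Castillo and Mbeki (both Dec 16, 2003); then Moreau (Sep 15, 2007); then Leclerc (Feb 3, 2009); then Johansson (Jun 6, 2009).
Castillo and Mbeki are each Grand Slam Winner, so the next rule applies.
Castillo and Mbeki are each a home-nation competitor, so the next rule applies.
Among Castillo and Mbeki, alphabetically by surname: Castillo before Mbeki.
Full order: Tanaka, Castillo, Mbeki, Moreau, Leclerc, Johansson.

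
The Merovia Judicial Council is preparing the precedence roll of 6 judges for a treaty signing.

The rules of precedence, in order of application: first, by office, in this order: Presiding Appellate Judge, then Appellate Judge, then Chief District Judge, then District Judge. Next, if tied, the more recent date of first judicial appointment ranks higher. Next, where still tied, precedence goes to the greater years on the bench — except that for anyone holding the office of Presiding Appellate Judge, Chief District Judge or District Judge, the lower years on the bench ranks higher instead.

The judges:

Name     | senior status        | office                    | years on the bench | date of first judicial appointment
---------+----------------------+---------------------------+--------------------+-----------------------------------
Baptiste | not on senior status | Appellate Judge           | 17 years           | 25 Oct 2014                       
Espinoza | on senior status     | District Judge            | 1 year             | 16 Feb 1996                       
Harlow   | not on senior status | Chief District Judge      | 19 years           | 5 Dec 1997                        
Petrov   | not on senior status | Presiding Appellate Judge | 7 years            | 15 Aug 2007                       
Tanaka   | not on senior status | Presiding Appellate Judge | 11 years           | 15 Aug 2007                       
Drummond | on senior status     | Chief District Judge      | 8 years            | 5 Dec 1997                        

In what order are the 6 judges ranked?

By office: Petrov and Tanaka (Presiding Appellate Judge); then Baptiste (Appellate Judge); then Drummond and Harlow (Chief District Judge); then Espinoza (District Judge).
Petrov and Tanaka both have date of first judicial appointment 15 Aug 2007, so the next rule applies.
Among Petrov and Tanaka, by years on the bench (lower first) (reversed rule for this group): Petrov (7 years) before Tanaka (11 years).
Drummond and Harlow both have date of first judicial appointment 5 Dec 1997, so the next rule applies.
Among Drummond and Harlow, by years on the bench (lower first) (reversed rule for this group): Drummond (8 years) before Harlow (19 years).
Full order: Petrov, Tanaka, Baptiste, Drummond, Harlow, Espinoza.

Petrov, Tanaka, Baptiste, Drummond, Harlow, Espinoza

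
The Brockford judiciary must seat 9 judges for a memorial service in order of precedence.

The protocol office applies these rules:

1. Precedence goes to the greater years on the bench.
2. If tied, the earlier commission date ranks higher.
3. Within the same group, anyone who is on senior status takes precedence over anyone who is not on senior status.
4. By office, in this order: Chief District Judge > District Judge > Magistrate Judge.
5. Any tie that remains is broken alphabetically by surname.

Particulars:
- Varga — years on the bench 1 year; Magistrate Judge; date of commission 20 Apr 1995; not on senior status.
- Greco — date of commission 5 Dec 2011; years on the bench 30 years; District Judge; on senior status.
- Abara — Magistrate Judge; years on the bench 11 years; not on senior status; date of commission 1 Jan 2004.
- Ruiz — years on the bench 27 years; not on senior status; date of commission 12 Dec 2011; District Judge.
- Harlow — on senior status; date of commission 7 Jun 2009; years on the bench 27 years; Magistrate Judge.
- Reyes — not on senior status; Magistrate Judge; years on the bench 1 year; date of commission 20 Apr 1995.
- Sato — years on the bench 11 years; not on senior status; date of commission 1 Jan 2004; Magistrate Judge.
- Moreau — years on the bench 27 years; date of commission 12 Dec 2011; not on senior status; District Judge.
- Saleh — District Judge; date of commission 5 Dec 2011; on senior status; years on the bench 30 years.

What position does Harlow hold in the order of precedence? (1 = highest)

3

By years on the bench (higher first): Greco and Saleh (both 30 years); then Harlow, Moreau and Ruiz (each 27 years); then Abara and Sato (both 11 years); then Reyes and Varga (both 1 year).
Greco and Saleh both have date of commission 5 Dec 2011, so the next rule applies.
Greco and Saleh are each on senior status, so the next rule applies.
Greco and Saleh are each District Judge, so the next rule applies.
Among Greco and Saleh, alphabetically by surname: Greco before Saleh.
Among Harlow, Moreau and Ruiz, by date of commission (earlier first): Harlow (7 Jun 2009) before Moreau and Ruiz (12 Dec 2011).
Moreau and Ruiz are each not on senior status, so the next rule applies.
Moreau and Ruiz are each District Judge, so the next rule applies.
Among Moreau and Ruiz, alphabetically by surname: Moreau before Ruiz.
Abara and Sato both have date of commission 1 Jan 2004, so the next rule applies.
Abara and Sato are each not on senior status, so the next rule applies.
Abara and Sato are each Magistrate Judge, so the next rule applies.
Among Abara and Sato, alphabetically by surname: Abara before Sato.
Reyes and Varga both have date of commission 20 Apr 1995, so the next rule applies.
Reyes and Varga are each not on senior status, so the next rule applies.
Reyes and Varga are each Magistrate Judge, so the next rule applies.
Among Reyes and Varga, alphabetically by surname: Reyes before Varga.
Order: Greco, Saleh, Harlow, Moreau, Ruiz, Abara, Sato, Reyes, Varga. So position 3.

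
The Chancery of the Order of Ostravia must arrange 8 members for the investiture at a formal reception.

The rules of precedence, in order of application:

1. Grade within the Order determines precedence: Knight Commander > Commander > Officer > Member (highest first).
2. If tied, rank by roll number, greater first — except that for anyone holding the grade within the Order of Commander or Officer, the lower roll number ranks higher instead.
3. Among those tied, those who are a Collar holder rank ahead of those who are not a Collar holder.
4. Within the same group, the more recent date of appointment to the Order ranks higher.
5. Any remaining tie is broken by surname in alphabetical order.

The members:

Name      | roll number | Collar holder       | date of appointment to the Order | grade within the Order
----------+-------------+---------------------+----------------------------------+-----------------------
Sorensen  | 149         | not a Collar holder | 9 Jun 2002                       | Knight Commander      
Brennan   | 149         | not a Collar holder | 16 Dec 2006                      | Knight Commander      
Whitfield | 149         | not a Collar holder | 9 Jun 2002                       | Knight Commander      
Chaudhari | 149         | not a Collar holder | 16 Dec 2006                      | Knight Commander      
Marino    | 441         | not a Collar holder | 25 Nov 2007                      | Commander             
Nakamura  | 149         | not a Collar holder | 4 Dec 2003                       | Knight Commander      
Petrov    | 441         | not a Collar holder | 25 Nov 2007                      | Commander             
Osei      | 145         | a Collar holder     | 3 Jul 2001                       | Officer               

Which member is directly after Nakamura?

Sorensen

By grade within the Order: Brennan, Chaudhari, Nakamura, Sorensen and Whitfield (Knight Commander); then Marino and Petrov (Commander); then Osei (Officer).
Brennan, Chaudhari, Nakamura, Sorensen and Whitfield all have roll number 149, so the next rule applies.
Brennan, Chaudhari, Nakamura, Sorensen and Whitfield are each not a Collar holder, so the next rule applies.
Among Brennan, Chaudhari, Nakamura, Sorensen and Whitfield, by date of appointment to the Order (later first): Brennan and Chaudhari (16 Dec 2006) before Nakamura (4 Dec 2003) before Sorensen and Whitfield (9 Jun 2002).
Among Brennan and Chaudhari, alphabetically by surname: Brennan before Chaudhari.
Among Sorensen and Whitfield, alphabetically by surname: Sorensen before Whitfield.
Marino and Petrov both have roll number 441, so the next rule applies.
Marino and Petrov are each not a Collar holder, so the next rule applies.
Marino and Petrov both have date of appointment to the Order 25 Nov 2007, so the next rule applies.
Among Marino and Petrov, alphabetically by surname: Marino before Petrov.
Order: Brennan, Chaudhari, Nakamura, Sorensen, Whitfield, Marino, Petrov, Osei.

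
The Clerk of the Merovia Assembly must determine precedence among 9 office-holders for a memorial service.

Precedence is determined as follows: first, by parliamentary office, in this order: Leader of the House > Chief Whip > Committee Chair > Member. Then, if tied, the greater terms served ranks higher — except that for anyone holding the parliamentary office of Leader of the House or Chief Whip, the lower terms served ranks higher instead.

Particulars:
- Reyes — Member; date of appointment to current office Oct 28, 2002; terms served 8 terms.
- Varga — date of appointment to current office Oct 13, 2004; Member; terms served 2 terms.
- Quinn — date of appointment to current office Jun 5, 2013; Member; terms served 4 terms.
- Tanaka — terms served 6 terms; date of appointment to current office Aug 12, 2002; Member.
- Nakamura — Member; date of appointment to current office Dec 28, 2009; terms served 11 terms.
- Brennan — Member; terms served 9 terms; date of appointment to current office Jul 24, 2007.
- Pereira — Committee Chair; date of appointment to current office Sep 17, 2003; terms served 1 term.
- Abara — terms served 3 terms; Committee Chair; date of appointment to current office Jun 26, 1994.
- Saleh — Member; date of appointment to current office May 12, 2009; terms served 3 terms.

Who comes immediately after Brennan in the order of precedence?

Reyes

By parliamentary office: Abara and Pereira (Committee Chair); then Nakamura, Brennan, Reyes, Tanaka, Quinn, Saleh and Varga (Member).
Among Abara and Pereira, by terms served (higher first): Abara (3 terms) before Pereira (1 term).
Among Nakamura, Brennan, Reyes, Tanaka, Quinn, Saleh and Varga, by terms served (higher first): Nakamura (11 terms) before Brennan (9 terms) before Reyes (8 terms) before Tanaka (6 terms) before Quinn (4 terms) before Saleh (3 terms) before Varga (2 terms).
Order: Abara, Pereira, Nakamura, Brennan, Reyes, Tanaka, Quinn, Saleh, Varga.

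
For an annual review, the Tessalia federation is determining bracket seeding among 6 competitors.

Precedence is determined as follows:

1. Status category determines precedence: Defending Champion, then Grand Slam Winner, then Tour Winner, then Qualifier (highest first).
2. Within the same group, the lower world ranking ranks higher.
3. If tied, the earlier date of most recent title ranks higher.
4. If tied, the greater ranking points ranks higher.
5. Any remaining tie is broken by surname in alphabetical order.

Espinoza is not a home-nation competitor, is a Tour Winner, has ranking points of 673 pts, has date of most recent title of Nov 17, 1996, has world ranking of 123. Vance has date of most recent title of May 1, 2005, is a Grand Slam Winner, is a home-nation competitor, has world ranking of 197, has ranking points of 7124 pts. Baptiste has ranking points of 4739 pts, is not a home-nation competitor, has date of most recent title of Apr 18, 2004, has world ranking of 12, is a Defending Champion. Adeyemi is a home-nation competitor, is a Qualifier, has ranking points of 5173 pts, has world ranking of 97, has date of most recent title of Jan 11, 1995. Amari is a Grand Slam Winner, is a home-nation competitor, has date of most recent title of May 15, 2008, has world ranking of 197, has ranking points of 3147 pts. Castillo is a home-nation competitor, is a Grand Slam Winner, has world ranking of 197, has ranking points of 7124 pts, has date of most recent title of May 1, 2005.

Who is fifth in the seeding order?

By status category: Baptiste (Defending Champion); then Castillo, Vance and Amari (Grand Slam Winner); then Espinoza (Tour Winner); then Adeyemi (Qualifier).
Castillo, Vance and Amari all have world ranking 197, so the next rule applies.
Among Castillo, Vance and Amari, by date of most recent title (earlier first): Castillo and Vance (May 1, 2005) before Amari (May 15, 2008).
Castillo and Vance both have ranking points 7124 pts, so the next rule applies.
Among Castillo and Vance, alphabetically by surname: Castillo before Vance.
Order: Baptiste, Castillo, Vance, Amari, Espinoza, Adeyemi.

Espinoza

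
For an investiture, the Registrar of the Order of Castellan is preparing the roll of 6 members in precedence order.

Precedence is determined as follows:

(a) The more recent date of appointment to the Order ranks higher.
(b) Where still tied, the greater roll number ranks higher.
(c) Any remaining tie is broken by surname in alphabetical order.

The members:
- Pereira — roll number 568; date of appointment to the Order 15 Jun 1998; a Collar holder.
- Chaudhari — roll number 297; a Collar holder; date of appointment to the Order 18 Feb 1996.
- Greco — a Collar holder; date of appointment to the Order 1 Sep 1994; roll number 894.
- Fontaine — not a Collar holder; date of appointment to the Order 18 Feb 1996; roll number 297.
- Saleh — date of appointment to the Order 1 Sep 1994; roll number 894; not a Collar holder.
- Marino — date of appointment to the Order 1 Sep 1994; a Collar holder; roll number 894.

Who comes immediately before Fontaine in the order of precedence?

By date of appointment to the Order (later first): Pereira (15 Jun 1998); then Chaudhari and Fontaine (both 18 Feb 1996); then Greco, Marino and Saleh (each 1 Sep 1994).
Chaudhari and Fontaine both have roll number 297, so the next rule applies.
Among Chaudhari and Fontaine, alphabetically by surname: Chaudhari before Fontaine.
Greco, Marino and Saleh all have roll number 894, so the next rule applies.
Among Greco, Marino and Saleh, alphabetically by surname: Greco before Marino before Saleh.
Order: Pereira, Chaudhari, Fontaine, Greco, Marino, Saleh.

Chaudhari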